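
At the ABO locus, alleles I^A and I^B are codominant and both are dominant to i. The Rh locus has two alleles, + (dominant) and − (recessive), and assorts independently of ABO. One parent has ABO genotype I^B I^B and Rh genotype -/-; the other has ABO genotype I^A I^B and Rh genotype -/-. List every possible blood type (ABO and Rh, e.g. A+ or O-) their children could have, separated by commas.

Gametes from I^B I^B × I^A I^B give offspring ABO genotypes I^A I^B, I^B I^B, i.e. phenotypes B, AB.
Rh cross -/- × -/- → phenotypes Rh-.
Combining independently: B-, AB-.

B-, AB-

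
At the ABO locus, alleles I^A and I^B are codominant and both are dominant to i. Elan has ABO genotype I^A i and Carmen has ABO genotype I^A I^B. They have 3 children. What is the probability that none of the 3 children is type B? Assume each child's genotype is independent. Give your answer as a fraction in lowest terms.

27/64

ABO cross I^A i × I^A I^B → 1/2 A, 1/4 B, 1/4 AB.
So P(type B) = 1/4 per child.
P(not type B) = 3/4 for one child; (3/4)^3 = 27/64.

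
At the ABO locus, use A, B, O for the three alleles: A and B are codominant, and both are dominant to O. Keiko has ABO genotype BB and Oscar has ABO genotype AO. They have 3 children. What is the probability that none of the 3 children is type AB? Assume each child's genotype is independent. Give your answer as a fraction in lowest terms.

ABO cross BB × AO → 1/2 B, 1/2 AB.
So P(type AB) = 1/2 per child.
P(not type AB) = 1/2 for one child; (1/2)^3 = 1/8.

1/8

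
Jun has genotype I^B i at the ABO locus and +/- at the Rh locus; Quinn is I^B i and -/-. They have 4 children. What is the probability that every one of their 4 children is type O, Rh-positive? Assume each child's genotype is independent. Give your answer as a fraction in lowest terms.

ABO cross I^B i × I^B i → 1/4 O, 3/4 B.
Rh cross +/- × -/- → 1/2 Rh+, 1/2 Rh-; so P(type O, Rh-positive) = 1/4 × 1/2 = 1/8 per child.
All 4 independent: (1/8)^4 = 1/4096.

1/4096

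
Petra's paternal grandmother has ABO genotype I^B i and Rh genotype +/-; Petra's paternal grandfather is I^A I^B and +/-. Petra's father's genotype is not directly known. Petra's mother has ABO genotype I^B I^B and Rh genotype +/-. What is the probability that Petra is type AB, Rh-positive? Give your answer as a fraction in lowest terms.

3/16

Petra's father's ABO genotype from I^B i × I^A I^B: 1/4 I^A I^B, 1/4 I^A i, 1/4 I^B I^B, 1/4 I^B i.
Crossing each possibility with the mother I^B I^B and summing P(type AB): 1/4·1/2 + 1/4·1/2 + 1/4·0 + 1/4·0 = 1/4.
Similarly for Rh via the father's Rh distribution: P(Rh+) = 3/4.
Independent loci: 1/4 × 3/4 = 3/16.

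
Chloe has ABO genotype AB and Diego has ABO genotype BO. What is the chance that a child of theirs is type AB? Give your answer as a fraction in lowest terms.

ABO cross AB × BO → offspring phenotypes: 1/4 A, 1/2 B, 1/4 AB.
So P(type AB) = 1/4.

1/4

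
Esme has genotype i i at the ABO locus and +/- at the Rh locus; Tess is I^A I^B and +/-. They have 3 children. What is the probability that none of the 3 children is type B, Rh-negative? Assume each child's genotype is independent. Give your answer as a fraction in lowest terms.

ABO cross i i × I^A I^B → 1/2 A, 1/2 B.
Rh cross +/- × +/- → 3/4 Rh+, 1/4 Rh-; so P(type B, Rh-negative) = 1/2 × 1/4 = 1/8 per child.
P(not type B, Rh-negative) = 7/8 for one child; (7/8)^3 = 343/512.

343/512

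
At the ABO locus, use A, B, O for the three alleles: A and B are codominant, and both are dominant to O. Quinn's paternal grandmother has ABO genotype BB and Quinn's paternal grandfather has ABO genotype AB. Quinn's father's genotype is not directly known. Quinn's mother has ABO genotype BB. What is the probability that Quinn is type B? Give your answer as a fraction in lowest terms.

3/4

Quinn's father's ABO genotype from BB × AB: 1/2 AB, 1/2 BB.
Crossing each possibility with the mother BB and summing P(type B): 1/2·1/2 + 1/2·1 = 3/4.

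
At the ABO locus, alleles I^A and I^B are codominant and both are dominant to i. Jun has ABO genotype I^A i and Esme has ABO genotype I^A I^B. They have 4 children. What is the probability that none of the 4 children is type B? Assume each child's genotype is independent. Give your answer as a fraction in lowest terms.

ABO cross I^A i × I^A I^B → 1/2 A, 1/4 B, 1/4 AB.
So P(type B) = 1/4 per child.
P(not type B) = 3/4 for one child; (3/4)^4 = 81/256.

81/256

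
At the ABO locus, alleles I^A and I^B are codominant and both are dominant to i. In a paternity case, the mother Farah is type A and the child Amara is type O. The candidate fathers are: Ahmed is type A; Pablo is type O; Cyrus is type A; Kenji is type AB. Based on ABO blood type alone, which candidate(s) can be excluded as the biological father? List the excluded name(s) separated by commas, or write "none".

A candidate is excluded only if no genotype consistent with his phenotype could produce a type O child with a type A mother.
Kenji (type AB): no genotype consistent with that phenotype can produce a type-O child with a type-A mother.

Kenji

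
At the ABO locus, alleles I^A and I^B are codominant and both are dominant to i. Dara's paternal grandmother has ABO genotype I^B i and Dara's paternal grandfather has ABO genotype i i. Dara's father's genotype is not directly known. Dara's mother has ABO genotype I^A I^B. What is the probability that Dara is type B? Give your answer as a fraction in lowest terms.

1/2

Dara's father's ABO genotype from I^B i × i i: 1/2 I^B i, 1/2 i i.
Crossing each possibility with the mother I^A I^B and summing P(type B): 1/2·1/2 + 1/2·1/2 = 1/2.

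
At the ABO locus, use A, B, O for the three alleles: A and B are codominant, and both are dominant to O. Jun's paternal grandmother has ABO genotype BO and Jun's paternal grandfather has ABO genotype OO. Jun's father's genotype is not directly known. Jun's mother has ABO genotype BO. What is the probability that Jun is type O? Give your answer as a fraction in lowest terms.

Jun's father's ABO genotype from BO × OO: 1/2 BO, 1/2 OO.
Crossing each possibility with the mother BO and summing P(type O): 1/2·1/4 + 1/2·1/2 = 3/8.

3/8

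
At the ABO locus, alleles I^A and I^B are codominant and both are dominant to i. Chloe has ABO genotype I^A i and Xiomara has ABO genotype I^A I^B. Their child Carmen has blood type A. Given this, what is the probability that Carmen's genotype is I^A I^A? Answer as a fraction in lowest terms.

Cross I^A i × I^A I^B → 1/4 I^A I^A, 1/4 I^A I^B, 1/4 I^A i, 1/4 I^B i.
Type-A genotypes among offspring: I^A I^A (1/4), I^A i (1/4); total 1/2.
P(I^A I^A | type A) = (1/4) / (1/2) = 1/2.

1/2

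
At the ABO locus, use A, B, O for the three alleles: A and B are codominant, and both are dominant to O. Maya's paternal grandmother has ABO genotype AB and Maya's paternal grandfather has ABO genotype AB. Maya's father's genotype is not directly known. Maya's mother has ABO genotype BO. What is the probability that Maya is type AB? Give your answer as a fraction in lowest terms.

Maya's father's ABO genotype from AB × AB: 1/4 AA, 1/2 AB, 1/4 BB.
Crossing each possibility with the mother BO and summing P(type AB): 1/4·1/2 + 1/2·1/4 + 1/4·0 = 1/4.

1/4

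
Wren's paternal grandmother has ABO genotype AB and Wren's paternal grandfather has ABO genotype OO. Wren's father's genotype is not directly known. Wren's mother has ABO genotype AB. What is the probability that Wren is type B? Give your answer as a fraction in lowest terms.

Wren's father's ABO genotype from AB × OO: 1/2 AO, 1/2 BO.
Crossing each possibility with the mother AB and summing P(type B): 1/2·1/4 + 1/2·1/2 = 3/8.

3/8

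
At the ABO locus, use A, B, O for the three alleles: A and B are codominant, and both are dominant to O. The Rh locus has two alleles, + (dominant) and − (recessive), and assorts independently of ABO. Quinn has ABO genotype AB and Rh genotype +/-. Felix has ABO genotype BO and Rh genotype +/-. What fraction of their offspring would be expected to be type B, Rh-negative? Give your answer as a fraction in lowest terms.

ABO cross AB × BO → offspring phenotypes: 1/4 A, 1/2 B, 1/4 AB.
Rh cross +/- × +/- → 3/4 Rh+, 1/4 Rh-.
Independent loci: P(type B, Rh-negative) = 1/2 × 1/4 = 1/8.

1/8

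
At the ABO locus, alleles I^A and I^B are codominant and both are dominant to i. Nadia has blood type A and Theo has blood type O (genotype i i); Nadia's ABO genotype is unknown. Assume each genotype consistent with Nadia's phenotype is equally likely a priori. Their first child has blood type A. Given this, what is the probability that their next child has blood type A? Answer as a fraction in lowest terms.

5/6

Possible genotypes: Nadia ∈ {I^A I^A, I^A i}; Theo ∈ {i i}.
Weight each parental genotype pair by prior × P(type-A child):
  I^A I^A × i i: posterior weight 2/3; P(next child type A) = 1.
  I^A i × i i: posterior weight 1/3; P(next child type A) = 1/2.
Weighted sum = 5/6.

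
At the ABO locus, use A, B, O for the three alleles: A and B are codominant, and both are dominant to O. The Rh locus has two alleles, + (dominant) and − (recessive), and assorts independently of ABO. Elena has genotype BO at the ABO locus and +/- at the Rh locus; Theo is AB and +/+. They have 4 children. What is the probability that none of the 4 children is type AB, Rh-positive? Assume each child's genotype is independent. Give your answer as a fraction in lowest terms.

ABO cross BO × AB → 1/4 A, 1/2 B, 1/4 AB.
Rh cross +/- × +/+ → 1 Rh+; so P(type AB, Rh-positive) = 1/4 × 1 = 1/4 per child.
P(not type AB, Rh-positive) = 3/4 for one child; (3/4)^4 = 81/256.

81/256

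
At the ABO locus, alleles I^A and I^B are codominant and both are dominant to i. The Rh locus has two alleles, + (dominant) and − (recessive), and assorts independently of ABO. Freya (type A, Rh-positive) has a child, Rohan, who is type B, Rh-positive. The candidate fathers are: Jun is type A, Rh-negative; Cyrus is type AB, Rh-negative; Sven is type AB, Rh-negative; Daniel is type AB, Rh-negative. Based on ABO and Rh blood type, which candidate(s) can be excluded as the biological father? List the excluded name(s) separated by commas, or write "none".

Jun

A candidate is excluded only if no genotype consistent with his phenotype could produce a type B, Rh-positive child with a type A, Rh-positive mother.
Jun (type A, Rh-): no genotype consistent with that phenotype can produce a type-B Rh+ child with a type-A mother.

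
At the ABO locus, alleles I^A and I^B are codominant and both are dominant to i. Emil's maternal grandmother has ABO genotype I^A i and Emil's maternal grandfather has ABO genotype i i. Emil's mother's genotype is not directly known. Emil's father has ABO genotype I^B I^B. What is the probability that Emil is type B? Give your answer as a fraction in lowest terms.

Emil's mother's ABO genotype from I^A i × i i: 1/2 I^A i, 1/2 i i.
Crossing each possibility with the father I^B I^B and summing P(type B): 1/2·1/2 + 1/2·1 = 3/4.

3/4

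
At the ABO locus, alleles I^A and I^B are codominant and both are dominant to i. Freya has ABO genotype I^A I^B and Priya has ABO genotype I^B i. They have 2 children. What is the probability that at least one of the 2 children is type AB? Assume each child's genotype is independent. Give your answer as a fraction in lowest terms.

7/16

ABO cross I^A I^B × I^B i → 1/4 A, 1/2 B, 1/4 AB.
So P(type AB) = 1/4 per child.
P(none) = (3/4)^2 = 9/16; P(at least one) = 1 − 9/16 = 7/16.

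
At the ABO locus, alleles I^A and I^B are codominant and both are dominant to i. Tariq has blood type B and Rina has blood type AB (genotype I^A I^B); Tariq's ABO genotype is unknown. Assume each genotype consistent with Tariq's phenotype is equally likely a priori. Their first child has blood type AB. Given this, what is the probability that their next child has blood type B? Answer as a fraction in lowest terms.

Possible genotypes: Tariq ∈ {I^B I^B, I^B i}; Rina ∈ {I^A I^B}.
Weight each parental genotype pair by prior × P(type-AB child):
  I^B I^B × I^A I^B: posterior weight 2/3; P(next child type B) = 1/2.
  I^B i × I^A I^B: posterior weight 1/3; P(next child type B) = 1/2.
Weighted sum = 1/2.

1/2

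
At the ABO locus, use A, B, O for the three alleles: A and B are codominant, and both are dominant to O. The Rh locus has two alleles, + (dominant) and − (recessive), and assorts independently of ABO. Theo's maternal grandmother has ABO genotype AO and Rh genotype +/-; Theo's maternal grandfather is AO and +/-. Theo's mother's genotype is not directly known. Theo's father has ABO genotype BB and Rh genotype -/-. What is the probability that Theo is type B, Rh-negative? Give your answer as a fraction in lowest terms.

Theo's mother's ABO genotype from AO × AO: 1/4 AA, 1/2 AO, 1/4 OO.
Crossing each possibility with the father BB and summing P(type B): 1/4·0 + 1/2·1/2 + 1/4·1 = 1/2.
Similarly for Rh via the mother's Rh distribution: P(Rh-) = 1/2.
Independent loci: 1/2 × 1/2 = 1/4.

1/4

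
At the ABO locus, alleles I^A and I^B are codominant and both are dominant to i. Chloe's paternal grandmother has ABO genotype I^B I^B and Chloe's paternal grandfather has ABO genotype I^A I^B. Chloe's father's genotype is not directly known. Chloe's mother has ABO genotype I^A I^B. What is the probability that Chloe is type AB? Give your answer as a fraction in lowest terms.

Chloe's father's ABO genotype from I^B I^B × I^A I^B: 1/2 I^A I^B, 1/2 I^B I^B.
Crossing each possibility with the mother I^A I^B and summing P(type AB): 1/2·1/2 + 1/2·1/2 = 1/2.

1/2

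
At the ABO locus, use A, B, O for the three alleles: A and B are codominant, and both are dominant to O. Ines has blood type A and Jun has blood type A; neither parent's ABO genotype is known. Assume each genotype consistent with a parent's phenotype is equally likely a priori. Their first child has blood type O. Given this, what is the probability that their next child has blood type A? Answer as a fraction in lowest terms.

3/4

Possible genotypes: Ines ∈ {AA, AO}; Jun ∈ {AA, AO}.
Weight each parental genotype pair by prior × P(type-O child):
  AO × AO: posterior weight 1; P(next child type A) = 3/4.
Weighted sum = 3/4.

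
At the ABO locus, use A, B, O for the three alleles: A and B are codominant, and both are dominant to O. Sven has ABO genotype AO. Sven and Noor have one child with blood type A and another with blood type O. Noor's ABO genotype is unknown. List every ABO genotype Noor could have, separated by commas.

For each candidate genotype of Noor, check whether crossing it with AO can produce every observed child phenotype.
  AA → possible child types {A} ✗
  AB → possible child types {A, B, AB} ✗
  AO → possible child types {O, A} ✓
  BB → possible child types {B, AB} ✗
  BO → possible child types {O, A, B, AB} ✓
  OO → possible child types {O, A} ✓

AO, BO, OO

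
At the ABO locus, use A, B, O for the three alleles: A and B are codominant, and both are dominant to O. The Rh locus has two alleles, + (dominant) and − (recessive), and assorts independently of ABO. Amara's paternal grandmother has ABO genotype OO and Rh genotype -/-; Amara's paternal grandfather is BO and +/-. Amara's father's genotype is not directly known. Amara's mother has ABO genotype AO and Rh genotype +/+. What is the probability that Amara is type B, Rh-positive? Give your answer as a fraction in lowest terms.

1/8

Amara's father's ABO genotype from OO × BO: 1/2 BO, 1/2 OO.
Crossing each possibility with the mother AO and summing P(type B): 1/2·1/4 + 1/2·0 = 1/8.
Similarly for Rh via the father's Rh distribution: P(Rh+) = 1.
Independent loci: 1/8 × 1 = 1/8.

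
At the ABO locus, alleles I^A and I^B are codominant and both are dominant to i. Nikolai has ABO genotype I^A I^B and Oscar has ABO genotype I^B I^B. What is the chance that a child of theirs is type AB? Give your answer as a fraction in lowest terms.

ABO cross I^A I^B × I^B I^B → offspring phenotypes: 1/2 B, 1/2 AB.
So P(type AB) = 1/2.

1/2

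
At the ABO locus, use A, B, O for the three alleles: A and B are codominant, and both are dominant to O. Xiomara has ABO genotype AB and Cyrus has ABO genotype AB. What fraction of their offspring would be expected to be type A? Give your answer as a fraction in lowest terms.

ABO cross AB × AB → offspring phenotypes: 1/4 A, 1/4 B, 1/2 AB.
So P(type A) = 1/4.

1/4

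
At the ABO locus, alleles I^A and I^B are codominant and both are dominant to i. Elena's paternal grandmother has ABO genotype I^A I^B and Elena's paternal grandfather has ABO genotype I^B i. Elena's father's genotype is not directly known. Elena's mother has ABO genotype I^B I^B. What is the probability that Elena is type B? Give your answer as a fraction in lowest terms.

Elena's father's ABO genotype from I^A I^B × I^B i: 1/4 I^A I^B, 1/4 I^A i, 1/4 I^B I^B, 1/4 I^B i.
Crossing each possibility with the mother I^B I^B and summing P(type B): 1/4·1/2 + 1/4·1/2 + 1/4·1 + 1/4·1 = 3/4.

3/4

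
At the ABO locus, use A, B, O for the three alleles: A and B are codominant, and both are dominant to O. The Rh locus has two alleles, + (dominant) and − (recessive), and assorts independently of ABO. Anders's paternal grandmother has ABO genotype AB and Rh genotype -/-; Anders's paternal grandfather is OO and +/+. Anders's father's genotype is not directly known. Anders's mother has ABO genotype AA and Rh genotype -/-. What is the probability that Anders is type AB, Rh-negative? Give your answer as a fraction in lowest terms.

Anders's father's ABO genotype from AB × OO: 1/2 AO, 1/2 BO.
Crossing each possibility with the mother AA and summing P(type AB): 1/2·0 + 1/2·1/2 = 1/4.
Similarly for Rh via the father's Rh distribution: P(Rh-) = 1/2.
Independent loci: 1/4 × 1/2 = 1/8.

1/8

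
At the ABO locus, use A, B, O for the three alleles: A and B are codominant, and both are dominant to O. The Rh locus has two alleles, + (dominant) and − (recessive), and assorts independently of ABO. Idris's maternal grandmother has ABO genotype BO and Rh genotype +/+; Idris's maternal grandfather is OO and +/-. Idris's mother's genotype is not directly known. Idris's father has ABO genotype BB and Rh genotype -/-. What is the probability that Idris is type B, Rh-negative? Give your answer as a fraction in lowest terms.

Idris's mother's ABO genotype from BO × OO: 1/2 BO, 1/2 OO.
Crossing each possibility with the father BB and summing P(type B): 1/2·1 + 1/2·1 = 1.
Similarly for Rh via the mother's Rh distribution: P(Rh-) = 1/4.
Independent loci: 1 × 1/4 = 1/4.

1/4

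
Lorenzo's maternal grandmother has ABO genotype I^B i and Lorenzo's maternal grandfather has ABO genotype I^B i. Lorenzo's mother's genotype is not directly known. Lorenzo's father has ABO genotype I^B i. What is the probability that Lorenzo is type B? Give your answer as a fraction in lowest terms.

Lorenzo's mother's ABO genotype from I^B i × I^B i: 1/4 I^B I^B, 1/2 I^B i, 1/4 i i.
Crossing each possibility with the father I^B i and summing P(type B): 1/4·1 + 1/2·3/4 + 1/4·1/2 = 3/4.

3/4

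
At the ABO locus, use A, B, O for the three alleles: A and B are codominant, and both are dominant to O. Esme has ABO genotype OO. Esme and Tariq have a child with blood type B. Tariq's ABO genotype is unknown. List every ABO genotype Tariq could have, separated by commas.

AB, BB, BO

For each candidate genotype of Tariq, check whether crossing it with OO can produce every observed child phenotype.
  AA → possible child types {A} ✗
  AB → possible child types {A, B} ✓
  AO → possible child types {O, A} ✗
  BB → possible child types {B} ✓
  BO → possible child types {O, B} ✓
  OO → possible child types {O} ✗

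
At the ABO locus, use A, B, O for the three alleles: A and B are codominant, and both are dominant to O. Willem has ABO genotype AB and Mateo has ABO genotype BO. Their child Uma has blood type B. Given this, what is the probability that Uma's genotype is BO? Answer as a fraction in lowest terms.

Cross AB × BO → 1/4 AB, 1/4 AO, 1/4 BB, 1/4 BO.
Type-B genotypes among offspring: BB (1/4), BO (1/4); total 1/2.
P(BO | type B) = (1/4) / (1/2) = 1/2.

1/2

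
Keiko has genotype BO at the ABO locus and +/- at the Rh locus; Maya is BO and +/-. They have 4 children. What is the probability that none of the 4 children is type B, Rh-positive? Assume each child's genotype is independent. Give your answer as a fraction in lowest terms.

2401/65536

ABO cross BO × BO → 1/4 O, 3/4 B.
Rh cross +/- × +/- → 3/4 Rh+, 1/4 Rh-; so P(type B, Rh-positive) = 3/4 × 3/4 = 9/16 per child.
P(not type B, Rh-positive) = 7/16 for one child; (7/16)^4 = 2401/65536.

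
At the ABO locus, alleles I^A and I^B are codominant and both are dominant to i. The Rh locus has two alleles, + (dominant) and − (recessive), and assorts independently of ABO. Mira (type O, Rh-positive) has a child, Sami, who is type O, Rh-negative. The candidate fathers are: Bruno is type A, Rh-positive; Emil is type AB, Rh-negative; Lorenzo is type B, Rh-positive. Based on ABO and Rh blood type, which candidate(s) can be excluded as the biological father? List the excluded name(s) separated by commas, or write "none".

Emil

A candidate is excluded only if no genotype consistent with his phenotype could produce a type O, Rh-negative child with a type O, Rh-positive mother.
Emil (type AB, Rh-): no genotype consistent with that phenotype can produce a type-O Rh- child with a type-O mother.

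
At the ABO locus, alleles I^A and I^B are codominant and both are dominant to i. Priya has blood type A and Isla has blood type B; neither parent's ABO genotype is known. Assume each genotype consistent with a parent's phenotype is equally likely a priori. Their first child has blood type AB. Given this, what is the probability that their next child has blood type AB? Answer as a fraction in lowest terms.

25/36

Possible genotypes: Priya ∈ {I^A I^A, I^A i}; Isla ∈ {I^B I^B, I^B i}.
Weight each parental genotype pair by prior × P(type-AB child):
  I^A I^A × I^B I^B: posterior weight 4/9; P(next child type AB) = 1.
  I^A I^A × I^B i: posterior weight 2/9; P(next child type AB) = 1/2.
  I^A i × I^B I^B: posterior weight 2/9; P(next child type AB) = 1/2.
  I^A i × I^B i: posterior weight 1/9; P(next child type AB) = 1/4.
Weighted sum = 25/36.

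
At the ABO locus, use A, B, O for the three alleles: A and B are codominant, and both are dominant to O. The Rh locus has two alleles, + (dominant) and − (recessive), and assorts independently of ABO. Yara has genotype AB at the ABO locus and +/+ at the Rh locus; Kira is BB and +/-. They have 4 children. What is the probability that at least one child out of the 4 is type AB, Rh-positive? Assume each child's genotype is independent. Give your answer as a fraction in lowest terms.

ABO cross AB × BB → 1/2 B, 1/2 AB.
Rh cross +/+ × +/- → 1 Rh+; so P(type AB, Rh-positive) = 1/2 × 1 = 1/2 per child.
P(none) = (1/2)^4 = 1/16; P(at least one) = 1 − 1/16 = 15/16.

15/16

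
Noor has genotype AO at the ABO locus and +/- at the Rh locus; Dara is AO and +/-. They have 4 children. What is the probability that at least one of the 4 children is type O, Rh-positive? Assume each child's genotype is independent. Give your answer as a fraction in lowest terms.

ABO cross AO × AO → 1/4 O, 3/4 A.
Rh cross +/- × +/- → 3/4 Rh+, 1/4 Rh-; so P(type O, Rh-positive) = 1/4 × 3/4 = 3/16 per child.
P(none) = (13/16)^4 = 28561/65536; P(at least one) = 1 − 28561/65536 = 36975/65536.

36975/65536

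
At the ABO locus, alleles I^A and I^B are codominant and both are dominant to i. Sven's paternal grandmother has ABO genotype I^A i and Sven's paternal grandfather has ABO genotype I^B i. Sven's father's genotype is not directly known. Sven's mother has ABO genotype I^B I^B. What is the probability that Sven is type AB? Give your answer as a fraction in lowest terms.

1/4

Sven's father's ABO genotype from I^A i × I^B i: 1/4 I^A I^B, 1/4 I^A i, 1/4 I^B i, 1/4 i i.
Crossing each possibility with the mother I^B I^B and summing P(type AB): 1/4·1/2 + 1/4·1/2 + 1/4·0 + 1/4·0 = 1/4.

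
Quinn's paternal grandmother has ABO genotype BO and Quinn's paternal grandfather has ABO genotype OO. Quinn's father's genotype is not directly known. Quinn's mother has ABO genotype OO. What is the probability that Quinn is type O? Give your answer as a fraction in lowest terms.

Quinn's father's ABO genotype from BO × OO: 1/2 BO, 1/2 OO.
Crossing each possibility with the mother OO and summing P(type O): 1/2·1/2 + 1/2·1 = 3/4.

3/4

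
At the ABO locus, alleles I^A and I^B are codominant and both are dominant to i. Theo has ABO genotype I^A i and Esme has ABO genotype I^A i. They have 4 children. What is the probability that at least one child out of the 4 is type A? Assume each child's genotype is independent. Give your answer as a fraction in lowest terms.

ABO cross I^A i × I^A i → 1/4 O, 3/4 A.
So P(type A) = 3/4 per child.
P(none) = (1/4)^4 = 1/256; P(at least one) = 1 − 1/256 = 255/256.

255/256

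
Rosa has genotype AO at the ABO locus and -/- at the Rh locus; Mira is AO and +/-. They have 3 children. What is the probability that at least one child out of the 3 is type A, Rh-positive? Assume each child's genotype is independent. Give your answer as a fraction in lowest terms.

387/512

ABO cross AO × AO → 1/4 O, 3/4 A.
Rh cross -/- × +/- → 1/2 Rh+, 1/2 Rh-; so P(type A, Rh-positive) = 3/4 × 1/2 = 3/8 per child.
P(none) = (5/8)^3 = 125/512; P(at least one) = 1 − 125/512 = 387/512.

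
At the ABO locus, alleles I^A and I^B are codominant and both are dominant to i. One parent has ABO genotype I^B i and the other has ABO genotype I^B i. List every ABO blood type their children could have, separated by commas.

O, B

Gametes from I^B i × I^B i give offspring ABO genotypes I^B I^B, I^B i, i i, i.e. phenotypes O, B.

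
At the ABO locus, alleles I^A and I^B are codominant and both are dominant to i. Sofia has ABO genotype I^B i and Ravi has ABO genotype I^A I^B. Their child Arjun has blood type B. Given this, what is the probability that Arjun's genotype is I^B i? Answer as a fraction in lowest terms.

Cross I^B i × I^A I^B → 1/4 I^A I^B, 1/4 I^A i, 1/4 I^B I^B, 1/4 I^B i.
Type-B genotypes among offspring: I^B I^B (1/4), I^B i (1/4); total 1/2.
P(I^B i | type B) = (1/4) / (1/2) = 1/2.

1/2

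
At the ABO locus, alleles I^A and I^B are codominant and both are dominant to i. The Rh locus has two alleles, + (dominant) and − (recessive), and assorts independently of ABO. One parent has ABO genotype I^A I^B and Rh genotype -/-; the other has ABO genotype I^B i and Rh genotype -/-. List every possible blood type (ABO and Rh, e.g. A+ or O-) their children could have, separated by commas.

A-, B-, AB-

Gametes from I^A I^B × I^B i give offspring ABO genotypes I^A I^B, I^A i, I^B I^B, I^B i, i.e. phenotypes A, B, AB.
Rh cross -/- × -/- → phenotypes Rh-.
Combining independently: A-, B-, AB-.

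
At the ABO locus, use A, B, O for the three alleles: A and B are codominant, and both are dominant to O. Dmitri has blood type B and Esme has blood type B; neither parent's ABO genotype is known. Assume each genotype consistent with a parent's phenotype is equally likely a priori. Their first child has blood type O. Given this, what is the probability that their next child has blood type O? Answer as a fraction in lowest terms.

Possible genotypes: Dmitri ∈ {BB, BO}; Esme ∈ {BB, BO}.
Weight each parental genotype pair by prior × P(type-O child):
  BO × BO: posterior weight 1; P(next child type O) = 1/4.
Weighted sum = 1/4.

1/4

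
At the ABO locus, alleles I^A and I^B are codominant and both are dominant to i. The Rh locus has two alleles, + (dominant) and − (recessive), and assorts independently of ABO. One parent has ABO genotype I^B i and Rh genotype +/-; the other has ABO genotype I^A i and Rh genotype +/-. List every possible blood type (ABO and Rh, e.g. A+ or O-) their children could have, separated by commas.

O+, O-, A+, A-, B+, B-, AB+, AB-

Gametes from I^B i × I^A i give offspring ABO genotypes I^A I^B, I^A i, I^B i, i i, i.e. phenotypes O, A, B, AB.
Rh cross +/- × +/- → phenotypes Rh+, Rh-.
Combining independently: O+, O-, A+, A-, B+, B-, AB+, AB-.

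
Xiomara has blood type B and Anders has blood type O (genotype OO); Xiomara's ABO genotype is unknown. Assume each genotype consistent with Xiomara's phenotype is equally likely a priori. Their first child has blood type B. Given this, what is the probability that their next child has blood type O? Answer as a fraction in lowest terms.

1/6

Possible genotypes: Xiomara ∈ {BB, BO}; Anders ∈ {OO}.
Weight each parental genotype pair by prior × P(type-B child):
  BB × OO: posterior weight 2/3; P(next child type O) = 0.
  BO × OO: posterior weight 1/3; P(next child type O) = 1/2.
Weighted sum = 1/6.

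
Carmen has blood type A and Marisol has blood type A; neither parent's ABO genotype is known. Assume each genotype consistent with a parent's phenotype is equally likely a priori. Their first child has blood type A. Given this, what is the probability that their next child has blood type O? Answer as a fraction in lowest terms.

Possible genotypes: Carmen ∈ {I^A I^A, I^A i}; Marisol ∈ {I^A I^A, I^A i}.
Weight each parental genotype pair by prior × P(type-A child):
  I^A I^A × I^A I^A: posterior weight 4/15; P(next child type O) = 0.
  I^A I^A × I^A i: posterior weight 4/15; P(next child type O) = 0.
  I^A i × I^A I^A: posterior weight 4/15; P(next child type O) = 0.
  I^A i × I^A i: posterior weight 1/5; P(next child type O) = 1/4.
Weighted sum = 1/20.

1/20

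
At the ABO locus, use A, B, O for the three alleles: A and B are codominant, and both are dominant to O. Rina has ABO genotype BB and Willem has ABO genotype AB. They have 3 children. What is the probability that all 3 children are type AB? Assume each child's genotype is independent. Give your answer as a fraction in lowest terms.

ABO cross BB × AB → 1/2 B, 1/2 AB.
So P(type AB) = 1/2 per child.
All 3 independent: (1/2)^3 = 1/8.

1/8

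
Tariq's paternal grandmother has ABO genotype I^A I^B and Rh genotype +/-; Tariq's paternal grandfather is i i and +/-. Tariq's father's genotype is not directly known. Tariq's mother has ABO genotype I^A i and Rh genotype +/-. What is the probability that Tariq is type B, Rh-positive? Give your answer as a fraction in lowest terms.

Tariq's father's ABO genotype from I^A I^B × i i: 1/2 I^A i, 1/2 I^B i.
Crossing each possibility with the mother I^A i and summing P(type B): 1/2·0 + 1/2·1/4 = 1/8.
Similarly for Rh via the father's Rh distribution: P(Rh+) = 3/4.
Independent loci: 1/8 × 3/4 = 3/32.

3/32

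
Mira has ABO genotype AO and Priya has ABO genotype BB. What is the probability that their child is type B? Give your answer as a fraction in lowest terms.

1/2

ABO cross AO × BB → offspring phenotypes: 1/2 B, 1/2 AB.
So P(type B) = 1/2.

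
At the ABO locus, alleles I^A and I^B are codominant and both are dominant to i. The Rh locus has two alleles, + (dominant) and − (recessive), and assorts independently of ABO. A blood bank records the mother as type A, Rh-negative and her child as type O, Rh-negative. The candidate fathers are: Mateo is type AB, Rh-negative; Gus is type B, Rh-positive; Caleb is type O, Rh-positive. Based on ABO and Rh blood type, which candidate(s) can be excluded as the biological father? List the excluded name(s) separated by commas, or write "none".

Mateo

A candidate is excluded only if no genotype consistent with his phenotype could produce a type O, Rh-negative child with a type A, Rh-negative mother.
Mateo (type AB, Rh-): no genotype consistent with that phenotype can produce a type-O Rh- child with a type-A mother.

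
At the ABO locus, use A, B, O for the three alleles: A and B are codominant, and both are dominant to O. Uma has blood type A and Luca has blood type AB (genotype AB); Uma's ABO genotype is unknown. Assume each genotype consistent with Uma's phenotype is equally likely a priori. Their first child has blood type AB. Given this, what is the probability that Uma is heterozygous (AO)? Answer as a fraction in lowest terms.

1/3

Possible genotypes: Uma ∈ {AA, AO}; Luca ∈ {AB}.
Weight each parental genotype pair by prior × P(type-AB child):
  AA × AB: posterior weight 2/3.
  AO × AB: posterior weight 1/3.
Sum the posterior weight over pairs where Uma is AO: 1/3.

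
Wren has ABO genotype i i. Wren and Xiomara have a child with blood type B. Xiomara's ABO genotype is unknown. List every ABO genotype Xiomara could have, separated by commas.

I^A I^B, I^B I^B, I^B i

For each candidate genotype of Xiomara, check whether crossing it with i i can produce every observed child phenotype.
  I^A I^A → possible child types {A} ✗
  I^A I^B → possible child types {A, B} ✓
  I^A i → possible child types {O, A} ✗
  I^B I^B → possible child types {B} ✓
  I^B i → possible child types {O, B} ✓
  i i → possible child types {O} ✗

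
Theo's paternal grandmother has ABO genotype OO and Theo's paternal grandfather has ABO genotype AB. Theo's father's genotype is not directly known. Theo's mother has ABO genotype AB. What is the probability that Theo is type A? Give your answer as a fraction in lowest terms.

Theo's father's ABO genotype from OO × AB: 1/2 AO, 1/2 BO.
Crossing each possibility with the mother AB and summing P(type A): 1/2·1/2 + 1/2·1/4 = 3/8.

3/8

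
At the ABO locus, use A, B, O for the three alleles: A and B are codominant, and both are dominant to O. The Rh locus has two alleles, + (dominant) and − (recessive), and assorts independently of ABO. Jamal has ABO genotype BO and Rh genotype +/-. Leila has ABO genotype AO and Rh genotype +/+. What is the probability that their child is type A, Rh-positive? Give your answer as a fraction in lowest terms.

1/4

ABO cross BO × AO → offspring phenotypes: 1/4 O, 1/4 A, 1/4 B, 1/4 AB.
Rh cross +/- × +/+ → 1 Rh+.
Independent loci: P(type A, Rh-positive) = 1/4 × 1 = 1/4.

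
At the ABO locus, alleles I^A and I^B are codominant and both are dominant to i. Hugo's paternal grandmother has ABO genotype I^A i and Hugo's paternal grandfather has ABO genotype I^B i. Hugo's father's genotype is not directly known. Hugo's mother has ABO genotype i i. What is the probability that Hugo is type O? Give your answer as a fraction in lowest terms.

1/2

Hugo's father's ABO genotype from I^A i × I^B i: 1/4 I^A I^B, 1/4 I^A i, 1/4 I^B i, 1/4 i i.
Crossing each possibility with the mother i i and summing P(type O): 1/4·0 + 1/4·1/2 + 1/4·1/2 + 1/4·1 = 1/2.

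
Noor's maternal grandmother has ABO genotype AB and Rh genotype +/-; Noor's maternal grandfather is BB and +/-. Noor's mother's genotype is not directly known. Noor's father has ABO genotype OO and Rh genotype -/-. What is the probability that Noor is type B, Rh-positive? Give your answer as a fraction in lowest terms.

3/8

Noor's mother's ABO genotype from AB × BB: 1/2 AB, 1/2 BB.
Crossing each possibility with the father OO and summing P(type B): 1/2·1/2 + 1/2·1 = 3/4.
Similarly for Rh via the mother's Rh distribution: P(Rh+) = 1/2.
Independent loci: 3/4 × 1/2 = 3/8.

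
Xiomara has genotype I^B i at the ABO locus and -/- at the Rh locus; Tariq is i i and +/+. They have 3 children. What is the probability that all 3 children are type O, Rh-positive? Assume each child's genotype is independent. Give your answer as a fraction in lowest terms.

ABO cross I^B i × i i → 1/2 O, 1/2 B.
Rh cross -/- × +/+ → 1 Rh+; so P(type O, Rh-positive) = 1/2 × 1 = 1/2 per child.
All 3 independent: (1/2)^3 = 1/8.

1/8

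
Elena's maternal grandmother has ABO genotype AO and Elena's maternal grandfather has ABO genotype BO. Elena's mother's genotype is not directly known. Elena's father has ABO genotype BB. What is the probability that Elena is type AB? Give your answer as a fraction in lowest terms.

1/4

Elena's mother's ABO genotype from AO × BO: 1/4 AB, 1/4 AO, 1/4 BO, 1/4 OO.
Crossing each possibility with the father BB and summing P(type AB): 1/4·1/2 + 1/4·1/2 + 1/4·0 + 1/4·0 = 1/4.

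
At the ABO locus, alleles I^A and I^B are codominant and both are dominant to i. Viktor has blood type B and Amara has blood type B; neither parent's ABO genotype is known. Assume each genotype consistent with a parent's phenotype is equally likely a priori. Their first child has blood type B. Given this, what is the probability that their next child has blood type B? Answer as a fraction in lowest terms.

Possible genotypes: Viktor ∈ {I^B I^B, I^B i}; Amara ∈ {I^B I^B, I^B i}.
Weight each parental genotype pair by prior × P(type-B child):
  I^B I^B × I^B I^B: posterior weight 4/15; P(next child type B) = 1.
  I^B I^B × I^B i: posterior weight 4/15; P(next child type B) = 1.
  I^B i × I^B I^B: posterior weight 4/15; P(next child type B) = 1.
  I^B i × I^B i: posterior weight 1/5; P(next child type B) = 3/4.
Weighted sum = 19/20.

19/20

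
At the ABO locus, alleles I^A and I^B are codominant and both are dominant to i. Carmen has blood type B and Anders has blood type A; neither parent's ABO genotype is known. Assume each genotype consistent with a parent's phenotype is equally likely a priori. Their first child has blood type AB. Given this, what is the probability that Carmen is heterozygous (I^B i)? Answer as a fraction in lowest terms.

1/3

Possible genotypes: Carmen ∈ {I^B I^B, I^B i}; Anders ∈ {I^A I^A, I^A i}.
Weight each parental genotype pair by prior × P(type-AB child):
  I^B I^B × I^A I^A: posterior weight 4/9.
  I^B I^B × I^A i: posterior weight 2/9.
  I^B i × I^A I^A: posterior weight 2/9.
  I^B i × I^A i: posterior weight 1/9.
Sum the posterior weight over pairs where Carmen is I^B i: 1/3.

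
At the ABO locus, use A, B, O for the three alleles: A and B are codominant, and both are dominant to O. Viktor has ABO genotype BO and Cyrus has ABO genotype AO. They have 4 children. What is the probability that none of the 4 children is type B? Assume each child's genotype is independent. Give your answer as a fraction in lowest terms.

ABO cross BO × AO → 1/4 O, 1/4 A, 1/4 B, 1/4 AB.
So P(type B) = 1/4 per child.
P(not type B) = 3/4 for one child; (3/4)^4 = 81/256.

81/256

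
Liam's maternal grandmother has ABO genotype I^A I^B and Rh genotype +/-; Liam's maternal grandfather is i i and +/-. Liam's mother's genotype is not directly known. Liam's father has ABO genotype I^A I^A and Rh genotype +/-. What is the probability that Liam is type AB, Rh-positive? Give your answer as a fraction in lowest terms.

3/16

Liam's mother's ABO genotype from I^A I^B × i i: 1/2 I^A i, 1/2 I^B i.
Crossing each possibility with the father I^A I^A and summing P(type AB): 1/2·0 + 1/2·1/2 = 1/4.
Similarly for Rh via the mother's Rh distribution: P(Rh+) = 3/4.
Independent loci: 1/4 × 3/4 = 3/16.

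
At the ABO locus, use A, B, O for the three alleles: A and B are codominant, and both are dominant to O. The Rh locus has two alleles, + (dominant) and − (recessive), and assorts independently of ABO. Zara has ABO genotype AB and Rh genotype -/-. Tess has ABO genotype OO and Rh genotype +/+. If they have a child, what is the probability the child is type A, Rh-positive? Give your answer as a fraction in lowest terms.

ABO cross AB × OO → offspring phenotypes: 1/2 A, 1/2 B.
Rh cross -/- × +/+ → 1 Rh+.
Independent loci: P(type A, Rh-positive) = 1/2 × 1 = 1/2.

1/2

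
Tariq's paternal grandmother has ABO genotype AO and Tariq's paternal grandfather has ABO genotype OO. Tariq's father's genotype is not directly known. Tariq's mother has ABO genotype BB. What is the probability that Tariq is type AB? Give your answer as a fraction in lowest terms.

1/4

Tariq's father's ABO genotype from AO × OO: 1/2 AO, 1/2 OO.
Crossing each possibility with the mother BB and summing P(type AB): 1/2·1/2 + 1/2·0 = 1/4.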